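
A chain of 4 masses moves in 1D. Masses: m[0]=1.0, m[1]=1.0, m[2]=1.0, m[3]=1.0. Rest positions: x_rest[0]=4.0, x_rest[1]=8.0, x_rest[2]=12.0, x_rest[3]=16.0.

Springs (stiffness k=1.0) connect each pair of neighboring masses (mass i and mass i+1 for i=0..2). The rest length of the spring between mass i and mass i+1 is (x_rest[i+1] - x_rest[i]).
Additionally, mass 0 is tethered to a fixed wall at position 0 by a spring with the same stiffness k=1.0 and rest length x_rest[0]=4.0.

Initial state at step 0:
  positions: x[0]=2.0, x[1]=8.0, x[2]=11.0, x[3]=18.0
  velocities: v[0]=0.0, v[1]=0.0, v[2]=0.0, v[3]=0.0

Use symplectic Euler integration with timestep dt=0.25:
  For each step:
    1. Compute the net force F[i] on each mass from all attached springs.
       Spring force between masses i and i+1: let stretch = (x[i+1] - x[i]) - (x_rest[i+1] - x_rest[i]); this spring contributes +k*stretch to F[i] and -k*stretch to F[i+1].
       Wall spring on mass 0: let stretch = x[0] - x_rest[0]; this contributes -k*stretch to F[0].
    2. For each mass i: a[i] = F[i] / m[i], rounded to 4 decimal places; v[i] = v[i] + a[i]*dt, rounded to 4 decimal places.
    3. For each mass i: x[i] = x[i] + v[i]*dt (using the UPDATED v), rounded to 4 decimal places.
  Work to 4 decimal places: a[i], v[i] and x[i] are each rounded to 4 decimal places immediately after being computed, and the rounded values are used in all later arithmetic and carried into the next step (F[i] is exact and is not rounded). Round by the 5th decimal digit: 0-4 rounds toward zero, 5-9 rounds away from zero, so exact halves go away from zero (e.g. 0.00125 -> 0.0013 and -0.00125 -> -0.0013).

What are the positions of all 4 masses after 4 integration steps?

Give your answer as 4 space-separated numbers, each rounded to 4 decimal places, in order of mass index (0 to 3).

Answer: 3.9151 6.8576 12.7608 16.5004

Derivation:
Step 0: x=[2.0000 8.0000 11.0000 18.0000] v=[0.0000 0.0000 0.0000 0.0000]
Step 1: x=[2.2500 7.8125 11.2500 17.8125] v=[1.0000 -0.7500 1.0000 -0.7500]
Step 2: x=[2.7070 7.4922 11.6953 17.4649] v=[1.8281 -1.2813 1.7813 -1.3906]
Step 3: x=[3.2939 7.1355 12.2385 17.0067] v=[2.3477 -1.4268 2.1729 -1.8330]
Step 4: x=[3.9151 6.8576 12.7608 16.5004] v=[2.4846 -1.1115 2.0892 -2.0251]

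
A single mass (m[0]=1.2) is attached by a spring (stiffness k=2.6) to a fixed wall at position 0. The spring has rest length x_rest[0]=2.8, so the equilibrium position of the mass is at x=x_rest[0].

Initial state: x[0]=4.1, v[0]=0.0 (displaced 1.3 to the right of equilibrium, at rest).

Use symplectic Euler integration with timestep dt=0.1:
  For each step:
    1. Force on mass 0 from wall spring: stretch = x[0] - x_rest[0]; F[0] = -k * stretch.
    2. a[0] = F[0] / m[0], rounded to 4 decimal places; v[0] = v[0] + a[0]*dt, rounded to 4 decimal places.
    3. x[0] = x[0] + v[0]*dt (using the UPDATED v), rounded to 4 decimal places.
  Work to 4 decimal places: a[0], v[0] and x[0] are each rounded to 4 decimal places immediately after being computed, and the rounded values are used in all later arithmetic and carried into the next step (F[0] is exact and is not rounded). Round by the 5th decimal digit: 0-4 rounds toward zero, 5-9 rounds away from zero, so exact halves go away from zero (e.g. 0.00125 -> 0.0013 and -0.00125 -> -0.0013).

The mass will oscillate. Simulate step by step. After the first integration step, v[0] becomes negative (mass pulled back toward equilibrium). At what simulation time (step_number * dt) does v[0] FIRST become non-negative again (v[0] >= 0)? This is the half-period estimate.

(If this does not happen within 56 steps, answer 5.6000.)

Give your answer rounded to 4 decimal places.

Answer: 2.2000

Derivation:
Step 0: x=[4.1000] v=[0.0000]
Step 1: x=[4.0718] v=[-0.2817]
Step 2: x=[4.0161] v=[-0.5573]
Step 3: x=[3.9340] v=[-0.8208]
Step 4: x=[3.8274] v=[-1.0665]
Step 5: x=[3.6985] v=[-1.2891]
Step 6: x=[3.5501] v=[-1.4838]
Step 7: x=[3.3855] v=[-1.6463]
Step 8: x=[3.2082] v=[-1.7732]
Step 9: x=[3.0220] v=[-1.8616]
Step 10: x=[2.8310] v=[-1.9097]
Step 11: x=[2.6394] v=[-1.9164]
Step 12: x=[2.4512] v=[-1.8816]
Step 13: x=[2.2706] v=[-1.8060]
Step 14: x=[2.1015] v=[-1.6913]
Step 15: x=[1.9475] v=[-1.5400]
Step 16: x=[1.8120] v=[-1.3553]
Step 17: x=[1.6979] v=[-1.1412]
Step 18: x=[1.6077] v=[-0.9024]
Step 19: x=[1.5433] v=[-0.6441]
Step 20: x=[1.5061] v=[-0.3718]
Step 21: x=[1.4970] v=[-0.0915]
Step 22: x=[1.5161] v=[0.1908]
First v>=0 after going negative at step 22, time=2.2000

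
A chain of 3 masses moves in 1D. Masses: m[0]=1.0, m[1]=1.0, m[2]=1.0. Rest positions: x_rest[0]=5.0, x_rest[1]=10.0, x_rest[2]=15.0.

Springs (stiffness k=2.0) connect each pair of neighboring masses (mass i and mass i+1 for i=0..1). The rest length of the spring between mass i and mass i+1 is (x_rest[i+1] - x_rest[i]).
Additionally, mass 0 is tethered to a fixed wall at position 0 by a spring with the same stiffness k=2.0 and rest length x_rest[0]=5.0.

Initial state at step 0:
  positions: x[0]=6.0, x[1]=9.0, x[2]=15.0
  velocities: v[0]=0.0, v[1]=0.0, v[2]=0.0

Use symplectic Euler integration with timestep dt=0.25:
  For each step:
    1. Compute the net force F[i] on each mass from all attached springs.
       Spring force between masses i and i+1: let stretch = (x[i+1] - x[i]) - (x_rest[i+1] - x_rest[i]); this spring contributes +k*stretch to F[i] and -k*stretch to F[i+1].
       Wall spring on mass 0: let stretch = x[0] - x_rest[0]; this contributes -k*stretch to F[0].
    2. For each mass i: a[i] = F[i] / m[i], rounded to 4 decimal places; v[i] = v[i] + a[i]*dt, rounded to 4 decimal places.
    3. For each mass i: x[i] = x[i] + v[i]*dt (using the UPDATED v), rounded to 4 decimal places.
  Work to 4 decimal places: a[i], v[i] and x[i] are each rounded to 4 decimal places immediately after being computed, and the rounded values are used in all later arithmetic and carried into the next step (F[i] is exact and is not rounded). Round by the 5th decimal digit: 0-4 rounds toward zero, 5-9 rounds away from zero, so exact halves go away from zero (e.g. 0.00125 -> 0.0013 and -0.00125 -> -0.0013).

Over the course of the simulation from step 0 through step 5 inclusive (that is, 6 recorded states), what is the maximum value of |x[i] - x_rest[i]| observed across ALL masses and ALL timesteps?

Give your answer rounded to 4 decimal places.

Answer: 1.0475

Derivation:
Step 0: x=[6.0000 9.0000 15.0000] v=[0.0000 0.0000 0.0000]
Step 1: x=[5.6250 9.3750 14.8750] v=[-1.5000 1.5000 -0.5000]
Step 2: x=[5.0156 9.9688 14.6875] v=[-2.4375 2.3750 -0.7500]
Step 3: x=[4.3984 10.5333 14.5352] v=[-2.4687 2.2578 -0.6094]
Step 4: x=[3.9983 10.8311 14.5076] v=[-1.6005 1.1913 -0.1104]
Step 5: x=[3.9525 10.7344 14.6455] v=[-0.1833 -0.3869 0.5514]
Max displacement = 1.0475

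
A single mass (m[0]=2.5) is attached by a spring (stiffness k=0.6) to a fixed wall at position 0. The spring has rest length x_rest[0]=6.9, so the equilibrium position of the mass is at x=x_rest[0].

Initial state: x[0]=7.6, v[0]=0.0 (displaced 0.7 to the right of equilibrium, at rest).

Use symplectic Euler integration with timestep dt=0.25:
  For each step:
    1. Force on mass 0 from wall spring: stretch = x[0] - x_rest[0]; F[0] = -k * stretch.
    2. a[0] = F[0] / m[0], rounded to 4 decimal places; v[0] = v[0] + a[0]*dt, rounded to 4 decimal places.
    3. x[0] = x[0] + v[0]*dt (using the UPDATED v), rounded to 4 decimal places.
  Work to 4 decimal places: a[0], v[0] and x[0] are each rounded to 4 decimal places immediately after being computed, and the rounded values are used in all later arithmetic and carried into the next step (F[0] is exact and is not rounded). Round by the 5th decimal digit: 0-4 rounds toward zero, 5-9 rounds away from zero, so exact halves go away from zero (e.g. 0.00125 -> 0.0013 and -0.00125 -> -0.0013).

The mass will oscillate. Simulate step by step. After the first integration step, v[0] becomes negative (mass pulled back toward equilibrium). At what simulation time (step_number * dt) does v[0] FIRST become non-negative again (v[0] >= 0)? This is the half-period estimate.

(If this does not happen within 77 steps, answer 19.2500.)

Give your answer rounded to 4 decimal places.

Answer: 6.5000

Derivation:
Step 0: x=[7.6000] v=[0.0000]
Step 1: x=[7.5895] v=[-0.0420]
Step 2: x=[7.5687] v=[-0.0834]
Step 3: x=[7.5378] v=[-0.1235]
Step 4: x=[7.4974] v=[-0.1618]
Step 5: x=[7.4480] v=[-0.1977]
Step 6: x=[7.3904] v=[-0.2306]
Step 7: x=[7.3254] v=[-0.2600]
Step 8: x=[7.2540] v=[-0.2855]
Step 9: x=[7.1773] v=[-0.3068]
Step 10: x=[7.0964] v=[-0.3235]
Step 11: x=[7.0126] v=[-0.3353]
Step 12: x=[6.9271] v=[-0.3421]
Step 13: x=[6.8412] v=[-0.3437]
Step 14: x=[6.7562] v=[-0.3402]
Step 15: x=[6.6733] v=[-0.3316]
Step 16: x=[6.5938] v=[-0.3180]
Step 17: x=[6.5189] v=[-0.2996]
Step 18: x=[6.4497] v=[-0.2767]
Step 19: x=[6.3873] v=[-0.2497]
Step 20: x=[6.3326] v=[-0.2190]
Step 21: x=[6.2864] v=[-0.1850]
Step 22: x=[6.2494] v=[-0.1482]
Step 23: x=[6.2221] v=[-0.1092]
Step 24: x=[6.2050] v=[-0.0685]
Step 25: x=[6.1983] v=[-0.0268]
Step 26: x=[6.2021] v=[0.0153]
First v>=0 after going negative at step 26, time=6.5000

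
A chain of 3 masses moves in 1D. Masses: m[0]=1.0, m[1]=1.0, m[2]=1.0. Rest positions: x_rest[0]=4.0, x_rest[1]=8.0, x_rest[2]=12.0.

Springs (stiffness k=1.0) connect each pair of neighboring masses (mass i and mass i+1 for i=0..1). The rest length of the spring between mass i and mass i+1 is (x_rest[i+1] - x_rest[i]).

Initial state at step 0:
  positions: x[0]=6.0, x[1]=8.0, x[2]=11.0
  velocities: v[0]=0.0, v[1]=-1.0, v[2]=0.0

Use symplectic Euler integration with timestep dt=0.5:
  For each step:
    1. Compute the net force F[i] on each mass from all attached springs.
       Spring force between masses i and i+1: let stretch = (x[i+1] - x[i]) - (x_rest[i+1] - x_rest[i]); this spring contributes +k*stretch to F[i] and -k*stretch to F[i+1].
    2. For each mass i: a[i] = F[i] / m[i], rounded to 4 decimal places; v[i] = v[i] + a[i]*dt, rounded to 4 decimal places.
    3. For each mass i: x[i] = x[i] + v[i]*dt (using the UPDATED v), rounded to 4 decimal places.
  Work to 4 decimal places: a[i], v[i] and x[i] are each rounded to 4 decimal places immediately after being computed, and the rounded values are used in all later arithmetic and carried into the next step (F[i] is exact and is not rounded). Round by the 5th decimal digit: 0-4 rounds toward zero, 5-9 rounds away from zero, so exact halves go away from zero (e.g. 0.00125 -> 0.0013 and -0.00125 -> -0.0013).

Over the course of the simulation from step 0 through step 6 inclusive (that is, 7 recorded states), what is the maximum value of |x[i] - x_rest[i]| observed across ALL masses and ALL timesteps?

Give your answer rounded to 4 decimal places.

Step 0: x=[6.0000 8.0000 11.0000] v=[0.0000 -1.0000 0.0000]
Step 1: x=[5.5000 7.7500 11.2500] v=[-1.0000 -0.5000 0.5000]
Step 2: x=[4.5625 7.8125 11.6250] v=[-1.8750 0.1250 0.7500]
Step 3: x=[3.4375 8.0157 12.0469] v=[-2.2500 0.4063 0.8438]
Step 4: x=[2.4571 8.0821 12.4610] v=[-1.9609 0.1328 0.8282]
Step 5: x=[1.8829 7.8370 12.7804] v=[-1.1484 -0.4903 0.6388]
Step 6: x=[1.7972 7.3392 12.8640] v=[-0.1714 -0.9957 0.1671]
Max displacement = 2.2028

Answer: 2.2028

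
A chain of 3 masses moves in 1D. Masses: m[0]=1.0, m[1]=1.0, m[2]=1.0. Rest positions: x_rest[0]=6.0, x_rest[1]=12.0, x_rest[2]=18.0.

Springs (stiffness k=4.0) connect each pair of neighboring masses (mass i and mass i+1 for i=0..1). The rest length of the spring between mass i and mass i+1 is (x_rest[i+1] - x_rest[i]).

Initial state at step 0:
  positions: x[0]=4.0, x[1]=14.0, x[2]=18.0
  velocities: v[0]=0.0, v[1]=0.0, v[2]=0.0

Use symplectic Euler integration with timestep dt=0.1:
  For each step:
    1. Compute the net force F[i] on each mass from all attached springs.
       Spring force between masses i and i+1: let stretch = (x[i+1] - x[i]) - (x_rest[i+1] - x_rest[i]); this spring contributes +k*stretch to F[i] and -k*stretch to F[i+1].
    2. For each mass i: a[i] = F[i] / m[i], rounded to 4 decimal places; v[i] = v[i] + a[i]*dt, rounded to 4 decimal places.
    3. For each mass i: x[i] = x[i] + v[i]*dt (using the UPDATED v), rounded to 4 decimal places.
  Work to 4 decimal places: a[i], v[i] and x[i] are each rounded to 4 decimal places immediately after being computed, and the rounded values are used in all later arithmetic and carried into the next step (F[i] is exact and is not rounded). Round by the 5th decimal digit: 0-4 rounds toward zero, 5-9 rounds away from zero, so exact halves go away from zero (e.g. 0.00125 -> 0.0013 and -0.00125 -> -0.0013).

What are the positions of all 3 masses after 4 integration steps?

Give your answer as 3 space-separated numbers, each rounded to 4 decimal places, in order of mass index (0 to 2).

Answer: 5.3723 12.0082 18.6195

Derivation:
Step 0: x=[4.0000 14.0000 18.0000] v=[0.0000 0.0000 0.0000]
Step 1: x=[4.1600 13.7600 18.0800] v=[1.6000 -2.4000 0.8000]
Step 2: x=[4.4640 13.3088 18.2272] v=[3.0400 -4.5120 1.4720]
Step 3: x=[4.8818 12.7005 18.4177] v=[4.1779 -6.0826 1.9046]
Step 4: x=[5.3723 12.0082 18.6195] v=[4.9054 -6.9232 2.0177]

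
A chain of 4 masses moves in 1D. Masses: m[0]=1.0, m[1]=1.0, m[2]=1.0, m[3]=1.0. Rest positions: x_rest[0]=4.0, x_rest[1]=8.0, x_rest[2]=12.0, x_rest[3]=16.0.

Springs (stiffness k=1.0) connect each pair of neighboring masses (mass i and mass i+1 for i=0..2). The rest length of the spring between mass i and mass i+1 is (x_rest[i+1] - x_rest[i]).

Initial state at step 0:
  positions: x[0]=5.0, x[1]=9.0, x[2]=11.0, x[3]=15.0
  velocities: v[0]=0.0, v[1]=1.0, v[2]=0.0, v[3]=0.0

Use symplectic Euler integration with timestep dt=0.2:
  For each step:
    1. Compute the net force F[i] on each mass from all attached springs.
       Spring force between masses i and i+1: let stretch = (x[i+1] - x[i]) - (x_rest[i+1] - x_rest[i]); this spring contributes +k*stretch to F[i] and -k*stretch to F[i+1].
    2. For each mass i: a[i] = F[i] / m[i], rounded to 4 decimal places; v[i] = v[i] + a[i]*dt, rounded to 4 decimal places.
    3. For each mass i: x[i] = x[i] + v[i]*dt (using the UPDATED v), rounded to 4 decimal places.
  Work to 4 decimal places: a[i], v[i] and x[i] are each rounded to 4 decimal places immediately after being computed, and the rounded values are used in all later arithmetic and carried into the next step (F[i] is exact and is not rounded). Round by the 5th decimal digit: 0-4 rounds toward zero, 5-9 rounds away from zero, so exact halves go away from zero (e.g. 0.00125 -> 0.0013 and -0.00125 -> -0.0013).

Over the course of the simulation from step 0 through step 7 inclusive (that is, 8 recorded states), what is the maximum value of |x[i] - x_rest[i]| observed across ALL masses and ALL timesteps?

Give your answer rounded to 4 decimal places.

Answer: 1.1536

Derivation:
Step 0: x=[5.0000 9.0000 11.0000 15.0000] v=[0.0000 1.0000 0.0000 0.0000]
Step 1: x=[5.0000 9.1200 11.0800 15.0000] v=[0.0000 0.6000 0.4000 0.0000]
Step 2: x=[5.0048 9.1536 11.2384 15.0032] v=[0.0240 0.1680 0.7920 0.0160]
Step 3: x=[5.0156 9.1046 11.4640 15.0158] v=[0.0538 -0.2448 1.1280 0.0630]
Step 4: x=[5.0299 8.9865 11.7373 15.0463] v=[0.0716 -0.5907 1.3665 0.1526]
Step 5: x=[5.0425 8.8201 12.0329 15.1045] v=[0.0629 -0.8319 1.4781 0.2908]
Step 6: x=[5.0462 8.6311 12.3229 15.1998] v=[0.0184 -0.9449 1.4499 0.4765]
Step 7: x=[5.0333 8.4464 12.5803 15.3400] v=[-0.0646 -0.9235 1.2869 0.7011]
Max displacement = 1.1536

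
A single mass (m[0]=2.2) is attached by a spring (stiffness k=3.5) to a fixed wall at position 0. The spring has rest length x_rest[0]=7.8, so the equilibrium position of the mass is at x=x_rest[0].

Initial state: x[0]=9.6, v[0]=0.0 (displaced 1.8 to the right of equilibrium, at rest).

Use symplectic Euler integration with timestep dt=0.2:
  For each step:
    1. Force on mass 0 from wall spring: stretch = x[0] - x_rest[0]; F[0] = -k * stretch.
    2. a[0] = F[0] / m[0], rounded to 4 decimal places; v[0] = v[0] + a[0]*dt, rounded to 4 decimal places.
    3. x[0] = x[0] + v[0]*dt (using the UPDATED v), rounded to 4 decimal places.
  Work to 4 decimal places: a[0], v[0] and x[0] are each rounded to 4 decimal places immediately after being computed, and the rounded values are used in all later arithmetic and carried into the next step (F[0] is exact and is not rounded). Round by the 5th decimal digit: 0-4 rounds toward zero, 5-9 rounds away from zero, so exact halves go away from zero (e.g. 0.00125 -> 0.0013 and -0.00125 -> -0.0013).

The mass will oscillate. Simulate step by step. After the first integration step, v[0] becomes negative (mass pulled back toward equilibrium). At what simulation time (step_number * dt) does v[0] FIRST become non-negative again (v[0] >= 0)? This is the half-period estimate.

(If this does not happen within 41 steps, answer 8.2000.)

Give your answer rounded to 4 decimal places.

Step 0: x=[9.6000] v=[0.0000]
Step 1: x=[9.4855] v=[-0.5727]
Step 2: x=[9.2637] v=[-1.1090]
Step 3: x=[8.9488] v=[-1.5747]
Step 4: x=[8.5608] v=[-1.9402]
Step 5: x=[8.1243] v=[-2.1823]
Step 6: x=[7.6672] v=[-2.2855]
Step 7: x=[7.2186] v=[-2.2432]
Step 8: x=[6.8070] v=[-2.0582]
Step 9: x=[6.4586] v=[-1.7422]
Step 10: x=[6.1955] v=[-1.3154]
Step 11: x=[6.0345] v=[-0.8049]
Step 12: x=[5.9859] v=[-0.2431]
Step 13: x=[6.0527] v=[0.3341]
First v>=0 after going negative at step 13, time=2.6000

Answer: 2.6000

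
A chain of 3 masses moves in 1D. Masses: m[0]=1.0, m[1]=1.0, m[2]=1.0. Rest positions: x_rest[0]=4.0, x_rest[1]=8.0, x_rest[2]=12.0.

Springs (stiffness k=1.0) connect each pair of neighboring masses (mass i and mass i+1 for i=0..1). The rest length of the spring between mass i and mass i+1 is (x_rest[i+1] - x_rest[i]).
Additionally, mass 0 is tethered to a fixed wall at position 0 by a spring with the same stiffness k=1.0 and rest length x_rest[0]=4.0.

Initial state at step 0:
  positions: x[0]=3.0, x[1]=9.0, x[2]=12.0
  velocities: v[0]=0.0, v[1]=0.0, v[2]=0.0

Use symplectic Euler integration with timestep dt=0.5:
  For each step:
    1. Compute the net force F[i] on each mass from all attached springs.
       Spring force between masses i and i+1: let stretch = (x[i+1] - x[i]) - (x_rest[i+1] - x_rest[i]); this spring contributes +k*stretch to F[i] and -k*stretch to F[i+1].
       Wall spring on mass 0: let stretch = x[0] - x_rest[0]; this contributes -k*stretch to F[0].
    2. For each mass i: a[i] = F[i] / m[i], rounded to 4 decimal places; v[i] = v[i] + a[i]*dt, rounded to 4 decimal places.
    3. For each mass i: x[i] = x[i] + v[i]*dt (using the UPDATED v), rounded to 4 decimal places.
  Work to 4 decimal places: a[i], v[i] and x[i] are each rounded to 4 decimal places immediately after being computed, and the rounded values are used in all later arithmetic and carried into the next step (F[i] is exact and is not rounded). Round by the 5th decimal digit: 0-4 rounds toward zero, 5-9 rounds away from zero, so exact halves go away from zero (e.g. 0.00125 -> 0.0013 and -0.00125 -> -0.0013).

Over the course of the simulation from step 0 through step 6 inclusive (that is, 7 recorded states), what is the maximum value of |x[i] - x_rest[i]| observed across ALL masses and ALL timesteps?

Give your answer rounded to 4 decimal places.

Answer: 1.1703

Derivation:
Step 0: x=[3.0000 9.0000 12.0000] v=[0.0000 0.0000 0.0000]
Step 1: x=[3.7500 8.2500 12.2500] v=[1.5000 -1.5000 0.5000]
Step 2: x=[4.6875 7.3750 12.5000] v=[1.8750 -1.7500 0.5000]
Step 3: x=[5.1250 7.1094 12.4688] v=[0.8750 -0.5313 -0.0625]
Step 4: x=[4.7774 7.6875 12.0977] v=[-0.6953 1.1562 -0.7422]
Step 5: x=[3.9629 8.6407 11.6241] v=[-1.6290 1.9063 -0.9473]
Step 6: x=[3.3271 9.1703 11.4046] v=[-1.2716 1.0591 -0.4390]
Max displacement = 1.1703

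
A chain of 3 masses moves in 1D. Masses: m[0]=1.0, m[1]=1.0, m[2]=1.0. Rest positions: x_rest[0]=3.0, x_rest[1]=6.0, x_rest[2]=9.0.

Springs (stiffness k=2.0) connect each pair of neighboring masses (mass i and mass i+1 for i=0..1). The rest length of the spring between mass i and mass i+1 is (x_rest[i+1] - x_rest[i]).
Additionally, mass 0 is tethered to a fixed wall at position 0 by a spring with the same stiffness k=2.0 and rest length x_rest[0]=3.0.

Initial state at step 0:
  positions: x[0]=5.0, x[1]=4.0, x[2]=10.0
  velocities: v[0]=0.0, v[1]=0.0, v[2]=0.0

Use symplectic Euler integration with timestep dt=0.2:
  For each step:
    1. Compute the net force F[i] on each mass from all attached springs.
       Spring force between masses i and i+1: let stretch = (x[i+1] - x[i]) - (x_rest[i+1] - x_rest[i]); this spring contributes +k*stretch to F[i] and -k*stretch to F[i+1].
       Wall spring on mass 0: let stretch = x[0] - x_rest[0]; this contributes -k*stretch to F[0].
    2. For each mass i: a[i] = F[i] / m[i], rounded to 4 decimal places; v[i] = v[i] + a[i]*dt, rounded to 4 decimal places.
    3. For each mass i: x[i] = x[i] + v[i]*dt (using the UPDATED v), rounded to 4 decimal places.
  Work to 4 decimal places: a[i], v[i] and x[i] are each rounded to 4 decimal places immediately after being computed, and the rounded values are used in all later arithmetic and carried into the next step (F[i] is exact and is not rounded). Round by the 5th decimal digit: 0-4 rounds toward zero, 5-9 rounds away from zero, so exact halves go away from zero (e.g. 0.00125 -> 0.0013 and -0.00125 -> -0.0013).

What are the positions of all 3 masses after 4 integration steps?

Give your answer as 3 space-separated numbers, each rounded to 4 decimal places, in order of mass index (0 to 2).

Answer: 1.8135 7.6508 8.4461

Derivation:
Step 0: x=[5.0000 4.0000 10.0000] v=[0.0000 0.0000 0.0000]
Step 1: x=[4.5200 4.5600 9.7600] v=[-2.4000 2.8000 -1.2000]
Step 2: x=[3.6816 5.5328 9.3440] v=[-4.1920 4.8640 -2.0800]
Step 3: x=[2.6968 6.6624 8.8631] v=[-4.9242 5.6480 -2.4045]
Step 4: x=[1.8135 7.6508 8.4461] v=[-4.4167 4.9420 -2.0848]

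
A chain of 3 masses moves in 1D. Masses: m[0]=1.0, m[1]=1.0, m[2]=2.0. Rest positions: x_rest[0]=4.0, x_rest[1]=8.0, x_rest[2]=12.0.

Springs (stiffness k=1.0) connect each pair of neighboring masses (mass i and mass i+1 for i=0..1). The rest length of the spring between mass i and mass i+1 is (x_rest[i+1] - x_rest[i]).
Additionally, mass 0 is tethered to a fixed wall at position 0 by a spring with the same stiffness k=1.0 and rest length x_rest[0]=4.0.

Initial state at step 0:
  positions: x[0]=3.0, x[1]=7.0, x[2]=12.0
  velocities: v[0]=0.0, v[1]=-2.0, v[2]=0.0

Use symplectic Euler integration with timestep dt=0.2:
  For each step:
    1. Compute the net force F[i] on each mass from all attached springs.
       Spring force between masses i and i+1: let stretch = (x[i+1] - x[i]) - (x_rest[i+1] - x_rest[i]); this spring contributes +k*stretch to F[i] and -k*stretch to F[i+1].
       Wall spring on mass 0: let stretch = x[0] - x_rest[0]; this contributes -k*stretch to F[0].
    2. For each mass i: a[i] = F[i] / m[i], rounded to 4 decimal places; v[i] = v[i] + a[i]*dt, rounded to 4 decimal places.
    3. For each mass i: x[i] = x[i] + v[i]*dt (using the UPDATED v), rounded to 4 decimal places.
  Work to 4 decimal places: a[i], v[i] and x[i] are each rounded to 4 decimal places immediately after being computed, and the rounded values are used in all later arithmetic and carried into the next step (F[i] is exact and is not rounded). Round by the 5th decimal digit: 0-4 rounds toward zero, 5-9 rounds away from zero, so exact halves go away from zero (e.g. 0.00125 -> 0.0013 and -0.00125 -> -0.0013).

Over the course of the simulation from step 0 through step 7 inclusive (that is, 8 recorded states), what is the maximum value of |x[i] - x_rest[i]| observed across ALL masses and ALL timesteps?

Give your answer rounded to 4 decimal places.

Step 0: x=[3.0000 7.0000 12.0000] v=[0.0000 -2.0000 0.0000]
Step 1: x=[3.0400 6.6400 11.9800] v=[0.2000 -1.8000 -0.1000]
Step 2: x=[3.1024 6.3496 11.9332] v=[0.3120 -1.4520 -0.2340]
Step 3: x=[3.1706 6.1527 11.8547] v=[0.3410 -0.9847 -0.3924]
Step 4: x=[3.2313 6.0646 11.7422] v=[0.3033 -0.4407 -0.5626]
Step 5: x=[3.2760 6.0902 11.5961] v=[0.2237 0.1282 -0.7304]
Step 6: x=[3.3023 6.2235 11.4199] v=[0.1313 0.6665 -0.8810]
Step 7: x=[3.3133 6.4478 11.2198] v=[0.0551 1.1215 -1.0006]
Max displacement = 1.9354

Answer: 1.9354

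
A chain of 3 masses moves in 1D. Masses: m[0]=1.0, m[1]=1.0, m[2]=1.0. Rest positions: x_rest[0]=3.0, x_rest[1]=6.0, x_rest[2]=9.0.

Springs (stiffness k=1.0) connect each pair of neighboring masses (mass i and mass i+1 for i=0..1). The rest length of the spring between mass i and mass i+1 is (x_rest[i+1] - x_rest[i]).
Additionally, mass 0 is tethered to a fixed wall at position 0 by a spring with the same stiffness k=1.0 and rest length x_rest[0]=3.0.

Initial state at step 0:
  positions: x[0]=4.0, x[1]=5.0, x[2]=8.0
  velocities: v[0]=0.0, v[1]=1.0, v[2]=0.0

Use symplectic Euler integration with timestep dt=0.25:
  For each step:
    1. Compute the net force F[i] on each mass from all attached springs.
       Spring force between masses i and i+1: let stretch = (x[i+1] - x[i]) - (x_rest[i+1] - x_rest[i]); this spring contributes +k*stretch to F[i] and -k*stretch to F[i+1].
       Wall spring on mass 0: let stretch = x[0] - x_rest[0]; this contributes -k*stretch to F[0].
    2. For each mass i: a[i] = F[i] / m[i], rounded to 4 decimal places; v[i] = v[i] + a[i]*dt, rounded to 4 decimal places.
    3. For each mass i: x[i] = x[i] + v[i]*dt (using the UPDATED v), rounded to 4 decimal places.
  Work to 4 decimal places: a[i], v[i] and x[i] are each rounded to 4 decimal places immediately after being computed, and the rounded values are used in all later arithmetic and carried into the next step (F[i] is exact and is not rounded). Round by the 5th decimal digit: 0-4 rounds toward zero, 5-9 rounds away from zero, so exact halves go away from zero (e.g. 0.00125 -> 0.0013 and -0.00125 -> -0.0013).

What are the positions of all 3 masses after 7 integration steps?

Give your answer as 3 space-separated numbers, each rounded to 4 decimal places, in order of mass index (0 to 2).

Step 0: x=[4.0000 5.0000 8.0000] v=[0.0000 1.0000 0.0000]
Step 1: x=[3.8125 5.3750 8.0000] v=[-0.7500 1.5000 0.0000]
Step 2: x=[3.4844 5.8164 8.0235] v=[-1.3125 1.7656 0.0938]
Step 3: x=[3.0843 6.2500 8.0965] v=[-1.6006 1.7344 0.2920]
Step 4: x=[2.6892 6.6012 8.2416] v=[-1.5803 1.4046 0.5804]
Step 5: x=[2.3706 6.8104 8.4717] v=[-1.2746 0.8367 0.9203]
Step 6: x=[2.1813 6.8459 8.7855] v=[-0.7573 0.1421 1.2550]
Step 7: x=[2.1472 6.7111 9.1655] v=[-0.1365 -0.5392 1.5201]

Answer: 2.1472 6.7111 9.1655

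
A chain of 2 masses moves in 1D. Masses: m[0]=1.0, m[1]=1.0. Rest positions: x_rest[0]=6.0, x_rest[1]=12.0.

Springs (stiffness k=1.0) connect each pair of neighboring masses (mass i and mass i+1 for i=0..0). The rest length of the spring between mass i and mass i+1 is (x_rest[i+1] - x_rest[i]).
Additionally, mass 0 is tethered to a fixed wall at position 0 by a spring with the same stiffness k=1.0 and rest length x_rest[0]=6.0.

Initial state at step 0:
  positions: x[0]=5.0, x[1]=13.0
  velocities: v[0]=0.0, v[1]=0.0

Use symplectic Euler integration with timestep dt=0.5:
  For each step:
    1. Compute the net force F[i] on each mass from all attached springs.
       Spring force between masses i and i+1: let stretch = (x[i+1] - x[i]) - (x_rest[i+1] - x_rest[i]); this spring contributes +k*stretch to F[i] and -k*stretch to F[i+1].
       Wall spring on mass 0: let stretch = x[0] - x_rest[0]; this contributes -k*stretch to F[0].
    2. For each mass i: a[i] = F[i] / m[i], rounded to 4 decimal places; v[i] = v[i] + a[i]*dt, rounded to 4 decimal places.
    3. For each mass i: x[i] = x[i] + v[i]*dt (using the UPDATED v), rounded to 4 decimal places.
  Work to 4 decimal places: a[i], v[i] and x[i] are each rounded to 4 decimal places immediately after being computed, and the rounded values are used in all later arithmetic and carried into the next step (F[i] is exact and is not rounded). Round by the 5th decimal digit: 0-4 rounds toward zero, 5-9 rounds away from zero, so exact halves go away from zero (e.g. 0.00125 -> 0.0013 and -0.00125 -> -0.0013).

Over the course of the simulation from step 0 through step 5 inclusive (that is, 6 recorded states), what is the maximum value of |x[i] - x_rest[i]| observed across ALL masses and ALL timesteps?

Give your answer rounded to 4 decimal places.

Step 0: x=[5.0000 13.0000] v=[0.0000 0.0000]
Step 1: x=[5.7500 12.5000] v=[1.5000 -1.0000]
Step 2: x=[6.7500 11.8125] v=[2.0000 -1.3750]
Step 3: x=[7.3282 11.3594] v=[1.1563 -0.9063]
Step 4: x=[7.0821 11.3985] v=[-0.4922 0.0781]
Step 5: x=[6.1446 11.8585] v=[-1.8751 0.9199]
Max displacement = 1.3282

Answer: 1.3282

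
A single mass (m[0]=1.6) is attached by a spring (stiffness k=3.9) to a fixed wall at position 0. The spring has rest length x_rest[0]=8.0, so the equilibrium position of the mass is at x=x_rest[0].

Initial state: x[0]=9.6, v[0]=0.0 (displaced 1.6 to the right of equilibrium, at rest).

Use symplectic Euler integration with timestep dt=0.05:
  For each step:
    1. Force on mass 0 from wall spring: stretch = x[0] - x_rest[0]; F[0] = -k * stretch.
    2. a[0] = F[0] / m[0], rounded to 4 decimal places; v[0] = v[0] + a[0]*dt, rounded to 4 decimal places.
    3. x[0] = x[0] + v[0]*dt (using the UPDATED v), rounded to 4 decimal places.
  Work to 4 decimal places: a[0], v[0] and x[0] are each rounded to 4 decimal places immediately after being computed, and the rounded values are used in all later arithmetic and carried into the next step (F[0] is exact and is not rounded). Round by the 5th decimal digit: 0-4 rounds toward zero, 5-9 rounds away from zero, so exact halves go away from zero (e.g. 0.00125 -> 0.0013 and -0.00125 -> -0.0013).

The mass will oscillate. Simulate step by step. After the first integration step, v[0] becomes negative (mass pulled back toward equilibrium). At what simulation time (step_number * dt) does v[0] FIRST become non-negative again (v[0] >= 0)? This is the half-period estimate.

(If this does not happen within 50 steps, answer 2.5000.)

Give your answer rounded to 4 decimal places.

Step 0: x=[9.6000] v=[0.0000]
Step 1: x=[9.5903] v=[-0.1950]
Step 2: x=[9.5709] v=[-0.3888]
Step 3: x=[9.5419] v=[-0.5803]
Step 4: x=[9.5035] v=[-0.7682]
Step 5: x=[9.4559] v=[-0.9514]
Step 6: x=[9.3995] v=[-1.1288]
Step 7: x=[9.3345] v=[-1.2994]
Step 8: x=[9.2614] v=[-1.4620]
Step 9: x=[9.1806] v=[-1.6157]
Step 10: x=[9.0926] v=[-1.7596]
Step 11: x=[8.9980] v=[-1.8928]
Step 12: x=[8.8973] v=[-2.0144]
Step 13: x=[8.7911] v=[-2.1238]
Step 14: x=[8.6801] v=[-2.2202]
Step 15: x=[8.5649] v=[-2.3031]
Step 16: x=[8.4463] v=[-2.3719]
Step 17: x=[8.3250] v=[-2.4263]
Step 18: x=[8.2017] v=[-2.4659]
Step 19: x=[8.0772] v=[-2.4905]
Step 20: x=[7.9522] v=[-2.4999]
Step 21: x=[7.8275] v=[-2.4941]
Step 22: x=[7.7038] v=[-2.4731]
Step 23: x=[7.5820] v=[-2.4370]
Step 24: x=[7.4627] v=[-2.3861]
Step 25: x=[7.3467] v=[-2.3206]
Step 26: x=[7.2347] v=[-2.2410]
Step 27: x=[7.1273] v=[-2.1477]
Step 28: x=[7.0252] v=[-2.0413]
Step 29: x=[6.9291] v=[-1.9225]
Step 30: x=[6.8395] v=[-1.7920]
Step 31: x=[6.7570] v=[-1.6506]
Step 32: x=[6.6820] v=[-1.4991]
Step 33: x=[6.6151] v=[-1.3385]
Step 34: x=[6.5566] v=[-1.1697]
Step 35: x=[6.5069] v=[-0.9938]
Step 36: x=[6.4663] v=[-0.8118]
Step 37: x=[6.4351] v=[-0.6249]
Step 38: x=[6.4134] v=[-0.4342]
Step 39: x=[6.4014] v=[-0.2408]
Step 40: x=[6.3991] v=[-0.0460]
Step 41: x=[6.4066] v=[0.1491]
First v>=0 after going negative at step 41, time=2.0500

Answer: 2.0500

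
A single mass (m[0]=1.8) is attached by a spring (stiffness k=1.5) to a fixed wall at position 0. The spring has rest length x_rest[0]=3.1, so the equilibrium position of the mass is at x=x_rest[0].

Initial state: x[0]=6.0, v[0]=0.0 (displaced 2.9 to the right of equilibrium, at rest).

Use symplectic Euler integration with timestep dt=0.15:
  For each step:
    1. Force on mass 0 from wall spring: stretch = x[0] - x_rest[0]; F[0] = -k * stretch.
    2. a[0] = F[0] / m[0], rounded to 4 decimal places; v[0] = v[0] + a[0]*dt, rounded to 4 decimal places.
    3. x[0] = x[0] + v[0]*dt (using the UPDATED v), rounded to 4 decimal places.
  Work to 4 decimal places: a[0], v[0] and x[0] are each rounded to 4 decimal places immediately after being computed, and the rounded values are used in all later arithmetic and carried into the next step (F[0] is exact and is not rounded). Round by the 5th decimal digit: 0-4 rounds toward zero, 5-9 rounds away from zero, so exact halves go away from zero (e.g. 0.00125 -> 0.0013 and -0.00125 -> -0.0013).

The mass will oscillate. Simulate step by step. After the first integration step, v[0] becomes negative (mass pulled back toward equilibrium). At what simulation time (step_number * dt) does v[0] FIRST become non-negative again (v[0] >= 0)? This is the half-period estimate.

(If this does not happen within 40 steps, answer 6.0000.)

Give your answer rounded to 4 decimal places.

Step 0: x=[6.0000] v=[0.0000]
Step 1: x=[5.9456] v=[-0.3625]
Step 2: x=[5.8379] v=[-0.7182]
Step 3: x=[5.6788] v=[-1.0604]
Step 4: x=[5.4714] v=[-1.3828]
Step 5: x=[5.2195] v=[-1.6792]
Step 6: x=[4.9279] v=[-1.9441]
Step 7: x=[4.6020] v=[-2.1726]
Step 8: x=[4.2479] v=[-2.3604]
Step 9: x=[3.8723] v=[-2.5039]
Step 10: x=[3.4822] v=[-2.6004]
Step 11: x=[3.0850] v=[-2.6482]
Step 12: x=[2.6881] v=[-2.6463]
Step 13: x=[2.2989] v=[-2.5948]
Step 14: x=[1.9247] v=[-2.4947]
Step 15: x=[1.5725] v=[-2.3478]
Step 16: x=[1.2490] v=[-2.1569]
Step 17: x=[0.9602] v=[-1.9255]
Step 18: x=[0.7115] v=[-1.6580]
Step 19: x=[0.5076] v=[-1.3594]
Step 20: x=[0.3523] v=[-1.0354]
Step 21: x=[0.2485] v=[-0.6919]
Step 22: x=[0.1982] v=[-0.3355]
Step 23: x=[0.2023] v=[0.0272]
First v>=0 after going negative at step 23, time=3.4500

Answer: 3.4500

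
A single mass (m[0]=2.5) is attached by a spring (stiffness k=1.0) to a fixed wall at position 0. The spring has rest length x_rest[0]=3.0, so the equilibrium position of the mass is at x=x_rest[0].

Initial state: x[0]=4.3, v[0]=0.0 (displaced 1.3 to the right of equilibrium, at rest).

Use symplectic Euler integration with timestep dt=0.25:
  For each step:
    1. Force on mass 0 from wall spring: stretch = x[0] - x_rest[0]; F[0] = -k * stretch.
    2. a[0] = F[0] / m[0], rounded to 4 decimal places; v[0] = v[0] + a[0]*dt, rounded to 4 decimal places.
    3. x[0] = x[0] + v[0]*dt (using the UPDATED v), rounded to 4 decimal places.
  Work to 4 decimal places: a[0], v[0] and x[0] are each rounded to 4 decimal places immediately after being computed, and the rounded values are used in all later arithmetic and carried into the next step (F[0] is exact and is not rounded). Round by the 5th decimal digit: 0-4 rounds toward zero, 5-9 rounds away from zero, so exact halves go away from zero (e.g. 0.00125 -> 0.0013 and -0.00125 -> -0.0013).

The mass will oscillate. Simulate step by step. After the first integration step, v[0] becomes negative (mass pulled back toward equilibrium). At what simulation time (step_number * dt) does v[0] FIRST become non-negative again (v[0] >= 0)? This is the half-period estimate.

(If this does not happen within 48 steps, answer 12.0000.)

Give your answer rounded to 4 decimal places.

Step 0: x=[4.3000] v=[0.0000]
Step 1: x=[4.2675] v=[-0.1300]
Step 2: x=[4.2033] v=[-0.2568]
Step 3: x=[4.1090] v=[-0.3771]
Step 4: x=[3.9870] v=[-0.4880]
Step 5: x=[3.8403] v=[-0.5867]
Step 6: x=[3.6726] v=[-0.6707]
Step 7: x=[3.4881] v=[-0.7380]
Step 8: x=[3.2914] v=[-0.7868]
Step 9: x=[3.0874] v=[-0.8160]
Step 10: x=[2.8812] v=[-0.8248]
Step 11: x=[2.6780] v=[-0.8129]
Step 12: x=[2.4828] v=[-0.7807]
Step 13: x=[2.3006] v=[-0.7290]
Step 14: x=[2.1358] v=[-0.6591]
Step 15: x=[1.9926] v=[-0.5727]
Step 16: x=[1.8746] v=[-0.4720]
Step 17: x=[1.7847] v=[-0.3595]
Step 18: x=[1.7252] v=[-0.2380]
Step 19: x=[1.6976] v=[-0.1105]
Step 20: x=[1.7026] v=[0.0198]
First v>=0 after going negative at step 20, time=5.0000

Answer: 5.0000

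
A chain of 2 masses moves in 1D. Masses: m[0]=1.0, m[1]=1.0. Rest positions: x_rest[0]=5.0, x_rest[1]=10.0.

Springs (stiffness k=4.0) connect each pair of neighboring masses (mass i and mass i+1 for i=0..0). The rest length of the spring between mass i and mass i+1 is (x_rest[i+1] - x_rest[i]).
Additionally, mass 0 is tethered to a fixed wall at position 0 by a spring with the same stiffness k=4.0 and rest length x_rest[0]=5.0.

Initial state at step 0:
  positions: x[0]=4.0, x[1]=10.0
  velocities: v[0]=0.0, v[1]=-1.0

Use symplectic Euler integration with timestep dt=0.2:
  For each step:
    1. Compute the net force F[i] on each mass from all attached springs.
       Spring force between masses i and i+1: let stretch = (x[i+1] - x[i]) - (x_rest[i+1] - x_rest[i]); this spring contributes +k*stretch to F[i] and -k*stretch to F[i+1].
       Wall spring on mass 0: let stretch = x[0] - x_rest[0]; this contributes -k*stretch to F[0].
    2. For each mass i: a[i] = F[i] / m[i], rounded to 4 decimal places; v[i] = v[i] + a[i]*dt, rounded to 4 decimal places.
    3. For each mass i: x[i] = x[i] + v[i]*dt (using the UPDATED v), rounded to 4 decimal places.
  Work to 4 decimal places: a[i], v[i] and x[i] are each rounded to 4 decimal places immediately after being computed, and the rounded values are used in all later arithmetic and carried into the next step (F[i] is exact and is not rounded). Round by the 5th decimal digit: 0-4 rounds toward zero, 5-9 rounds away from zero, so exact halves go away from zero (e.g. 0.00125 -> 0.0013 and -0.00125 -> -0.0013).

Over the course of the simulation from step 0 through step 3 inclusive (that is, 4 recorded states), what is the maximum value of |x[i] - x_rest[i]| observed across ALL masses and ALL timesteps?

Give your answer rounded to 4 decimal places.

Answer: 1.0910

Derivation:
Step 0: x=[4.0000 10.0000] v=[0.0000 -1.0000]
Step 1: x=[4.3200 9.6400] v=[1.6000 -1.8000]
Step 2: x=[4.8000 9.2288] v=[2.4000 -2.0560]
Step 3: x=[5.2206 8.9090] v=[2.1030 -1.5990]
Max displacement = 1.0910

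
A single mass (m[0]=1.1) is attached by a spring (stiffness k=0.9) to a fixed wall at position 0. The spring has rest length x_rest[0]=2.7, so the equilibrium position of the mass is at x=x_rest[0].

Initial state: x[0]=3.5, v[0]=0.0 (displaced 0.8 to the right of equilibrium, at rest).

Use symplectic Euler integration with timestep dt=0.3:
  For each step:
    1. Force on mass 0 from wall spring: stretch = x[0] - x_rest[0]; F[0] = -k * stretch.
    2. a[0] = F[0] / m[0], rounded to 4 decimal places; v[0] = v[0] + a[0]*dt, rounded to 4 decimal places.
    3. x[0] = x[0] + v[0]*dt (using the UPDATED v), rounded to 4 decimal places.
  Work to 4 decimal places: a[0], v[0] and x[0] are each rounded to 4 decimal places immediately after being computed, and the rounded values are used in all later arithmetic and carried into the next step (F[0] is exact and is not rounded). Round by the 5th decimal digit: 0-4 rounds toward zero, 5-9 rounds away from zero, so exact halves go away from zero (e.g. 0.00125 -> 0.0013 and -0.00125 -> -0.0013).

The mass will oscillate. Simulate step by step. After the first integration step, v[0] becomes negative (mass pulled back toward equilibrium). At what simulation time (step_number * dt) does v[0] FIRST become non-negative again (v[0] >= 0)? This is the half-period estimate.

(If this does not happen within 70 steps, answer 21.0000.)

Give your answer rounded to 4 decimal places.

Step 0: x=[3.5000] v=[0.0000]
Step 1: x=[3.4411] v=[-0.1964]
Step 2: x=[3.3276] v=[-0.3783]
Step 3: x=[3.1679] v=[-0.5324]
Step 4: x=[2.9737] v=[-0.6472]
Step 5: x=[2.7594] v=[-0.7144]
Step 6: x=[2.5407] v=[-0.7290]
Step 7: x=[2.3337] v=[-0.6899]
Step 8: x=[2.1537] v=[-0.6000]
Step 9: x=[2.0139] v=[-0.4659]
Step 10: x=[1.9247] v=[-0.2975]
Step 11: x=[1.8925] v=[-0.1072]
Step 12: x=[1.9198] v=[0.0910]
First v>=0 after going negative at step 12, time=3.6000

Answer: 3.6000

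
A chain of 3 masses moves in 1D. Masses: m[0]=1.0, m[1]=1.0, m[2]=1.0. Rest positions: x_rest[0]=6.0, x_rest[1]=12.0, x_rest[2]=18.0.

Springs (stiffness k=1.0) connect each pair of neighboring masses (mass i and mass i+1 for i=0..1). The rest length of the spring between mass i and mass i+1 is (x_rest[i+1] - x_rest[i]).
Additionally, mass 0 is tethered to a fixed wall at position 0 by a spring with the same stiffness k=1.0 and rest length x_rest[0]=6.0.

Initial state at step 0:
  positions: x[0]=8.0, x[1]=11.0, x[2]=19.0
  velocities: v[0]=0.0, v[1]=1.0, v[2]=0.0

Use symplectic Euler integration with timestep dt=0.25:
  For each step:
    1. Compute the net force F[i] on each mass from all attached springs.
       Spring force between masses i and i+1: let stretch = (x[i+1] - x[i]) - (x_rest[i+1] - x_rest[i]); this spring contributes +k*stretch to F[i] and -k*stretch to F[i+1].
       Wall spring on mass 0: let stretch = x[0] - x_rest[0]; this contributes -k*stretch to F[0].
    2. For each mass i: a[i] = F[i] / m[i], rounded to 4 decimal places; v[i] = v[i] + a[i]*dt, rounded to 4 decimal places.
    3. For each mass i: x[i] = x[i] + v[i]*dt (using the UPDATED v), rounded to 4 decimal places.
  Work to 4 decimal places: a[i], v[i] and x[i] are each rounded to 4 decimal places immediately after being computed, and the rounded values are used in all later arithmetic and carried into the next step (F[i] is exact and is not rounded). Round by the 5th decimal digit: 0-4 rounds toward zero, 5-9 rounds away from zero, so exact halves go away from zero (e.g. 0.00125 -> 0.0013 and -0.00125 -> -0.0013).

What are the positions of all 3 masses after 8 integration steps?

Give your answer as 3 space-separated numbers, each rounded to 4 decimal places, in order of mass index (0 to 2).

Answer: 5.3364 13.9079 18.8060

Derivation:
Step 0: x=[8.0000 11.0000 19.0000] v=[0.0000 1.0000 0.0000]
Step 1: x=[7.6875 11.5625 18.8750] v=[-1.2500 2.2500 -0.5000]
Step 2: x=[7.1367 12.3399 18.6680] v=[-2.2031 3.1094 -0.8281]
Step 3: x=[6.4651 13.1876 18.4405] v=[-2.6865 3.3906 -0.9101]
Step 4: x=[5.8096 13.9434 18.2597] v=[-2.6222 3.0232 -0.7233]
Step 5: x=[5.2993 14.4606 18.1841] v=[-2.0412 2.0688 -0.3024]
Step 6: x=[5.0304 14.6380 18.2508] v=[-1.0757 0.7094 0.2667]
Step 7: x=[5.0476 14.4407 18.4667] v=[0.0686 -0.7893 0.8635]
Step 8: x=[5.3364 13.9079 18.8060] v=[1.1550 -2.1311 1.3570]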